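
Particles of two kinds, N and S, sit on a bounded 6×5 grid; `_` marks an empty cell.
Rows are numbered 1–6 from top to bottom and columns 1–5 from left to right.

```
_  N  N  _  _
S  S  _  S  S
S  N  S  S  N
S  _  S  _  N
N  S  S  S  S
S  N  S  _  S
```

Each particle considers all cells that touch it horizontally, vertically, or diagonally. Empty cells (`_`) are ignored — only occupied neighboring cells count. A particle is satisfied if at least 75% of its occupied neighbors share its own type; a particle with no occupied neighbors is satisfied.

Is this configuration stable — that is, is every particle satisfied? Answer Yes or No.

Row 1: (1,2)N 1/3 unhappy · (1,3)N 1/3 unhappy
Row 2: (2,1)S 2/4 unhappy · (2,2)S 3/6 unhappy · (2,4)S 3/5 unhappy · (2,5)S 2/3 unhappy
Row 3: (3,1)S 3/4 ok · (3,2)N 0/6 unhappy · (3,3)S 4/5 ok · (3,4)S 4/6 unhappy · (3,5)N 1/4 unhappy
Row 4: (4,1)S 2/4 unhappy · (4,3)S 5/6 ok · (4,5)N 1/4 unhappy
Row 5: (5,1)N 1/4 unhappy · (5,2)S 5/7 unhappy · (5,3)S 4/5 ok · (5,4)S 5/6 ok · (5,5)S 2/3 unhappy
Row 6: (6,1)S 1/3 unhappy · (6,2)N 1/5 unhappy · (6,3)S 3/4 ok · (6,5)S 2/2 ok
For instance (1,2) has only 1/3 same-type neighbors, below 3/4.

No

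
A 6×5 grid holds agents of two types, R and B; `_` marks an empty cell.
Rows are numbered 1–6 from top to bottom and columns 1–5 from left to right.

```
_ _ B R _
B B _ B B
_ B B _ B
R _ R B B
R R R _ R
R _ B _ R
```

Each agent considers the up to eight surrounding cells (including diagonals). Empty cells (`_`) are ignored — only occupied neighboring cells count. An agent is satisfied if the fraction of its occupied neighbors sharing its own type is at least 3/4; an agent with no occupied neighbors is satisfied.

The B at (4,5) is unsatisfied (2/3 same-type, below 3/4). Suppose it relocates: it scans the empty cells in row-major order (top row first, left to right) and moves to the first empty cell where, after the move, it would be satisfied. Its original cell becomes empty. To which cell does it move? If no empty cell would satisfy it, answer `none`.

Vacating (4,5). Empty cells in order:
  (1,1): 2/2 same-type → satisfied — stop here.

(1,1)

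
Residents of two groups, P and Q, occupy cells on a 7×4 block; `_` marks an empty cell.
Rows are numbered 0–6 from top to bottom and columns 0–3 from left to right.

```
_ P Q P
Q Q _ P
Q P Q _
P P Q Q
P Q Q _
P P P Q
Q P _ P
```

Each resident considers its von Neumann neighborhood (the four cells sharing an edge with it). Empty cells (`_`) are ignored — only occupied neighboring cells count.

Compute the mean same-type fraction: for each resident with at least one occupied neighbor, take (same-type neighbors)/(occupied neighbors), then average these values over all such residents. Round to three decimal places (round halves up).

0.464

(0,1)P 0/2
(0,2)Q 0/2
(0,3)P 1/2
(1,0)Q 2/2
(1,1)Q 1/3
(1,3)P 1/1
(2,0)Q 1/3
(2,1)P 1/4
(2,2)Q 1/2
(3,0)P 2/3
(3,1)P 2/4
(3,2)Q 3/4
(3,3)Q 1/1
(4,0)P 2/3
(4,1)Q 1/4
(4,2)Q 2/3
(5,0)P 2/3
(5,1)P 3/4
(5,2)P 1/3
(5,3)Q 0/2
(6,0)Q 0/2
(6,1)P 1/2
(6,3)P 0/1
Sum over 23 residents: 0/2 + 0/2 + 1/2 + 2/2 + 1/3 + 1/1 + 1/3 + 1/4 + 1/2 + 2/3 + 2/4 + 3/4 + 1/1 + 2/3 + 1/4 + 2/3 + 2/3 + 3/4 + 1/3 + 0/2 + 0/2 + 1/2 + 0/1 = 32/3; mean = 32/3 ÷ 23 = 32/69 = 0.463768… → 0.464.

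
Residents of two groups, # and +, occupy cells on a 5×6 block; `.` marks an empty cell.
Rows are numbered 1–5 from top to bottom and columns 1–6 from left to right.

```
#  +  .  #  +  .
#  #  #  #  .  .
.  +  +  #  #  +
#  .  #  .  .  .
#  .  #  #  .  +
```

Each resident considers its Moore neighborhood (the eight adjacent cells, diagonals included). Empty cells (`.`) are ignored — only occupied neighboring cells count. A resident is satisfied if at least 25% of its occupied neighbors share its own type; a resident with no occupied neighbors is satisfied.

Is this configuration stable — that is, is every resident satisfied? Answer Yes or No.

No

(1,1)# 2/3 ok
(1,2)+ 0/4 unhappy
(1,4)# 2/3 ok
(1,5)+ 0/2 unhappy
(2,1)# 2/4 ok
(2,2)# 3/6 ok
(2,3)# 4/7 ok
(2,4)# 4/6 ok
(3,2)+ 1/6 unhappy
(3,3)+ 1/6 unhappy
(3,4)# 4/5 ok
(3,5)# 2/3 ok
(3,6)+ 0/1 unhappy
(4,1)# 1/2 ok
(4,3)# 3/5 ok
(5,1)# 1/1 ok
(5,3)# 2/2 ok
(5,4)# 2/2 ok
(5,6)+ 0/0 ok
For instance (1,2) has only 0/4 same-type neighbors, below 1/4.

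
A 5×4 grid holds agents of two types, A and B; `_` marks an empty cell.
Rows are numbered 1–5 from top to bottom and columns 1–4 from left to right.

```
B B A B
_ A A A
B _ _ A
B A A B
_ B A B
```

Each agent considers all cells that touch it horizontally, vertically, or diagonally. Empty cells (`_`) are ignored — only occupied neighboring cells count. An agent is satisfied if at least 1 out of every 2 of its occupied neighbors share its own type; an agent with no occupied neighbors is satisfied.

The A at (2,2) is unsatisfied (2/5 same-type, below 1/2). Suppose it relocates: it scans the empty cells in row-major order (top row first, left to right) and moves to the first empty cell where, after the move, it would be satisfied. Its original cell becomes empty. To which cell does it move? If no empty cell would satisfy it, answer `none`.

(3,2)

Vacating (2,2). Empty cells in order:
  (2,1): 0/3 same-type → still unsatisfied.
  (3,2): 3/5 same-type → satisfied — stop here.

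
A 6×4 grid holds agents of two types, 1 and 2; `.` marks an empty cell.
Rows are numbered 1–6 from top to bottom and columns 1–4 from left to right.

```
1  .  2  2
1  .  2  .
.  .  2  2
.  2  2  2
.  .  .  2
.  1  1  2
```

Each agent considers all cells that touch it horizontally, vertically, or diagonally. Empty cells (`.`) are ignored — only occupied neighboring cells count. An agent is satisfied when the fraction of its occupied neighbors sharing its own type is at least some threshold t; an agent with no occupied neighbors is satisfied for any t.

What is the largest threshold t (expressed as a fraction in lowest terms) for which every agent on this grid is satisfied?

1/3

Row 1: (1,1)1 1/1 · (1,3)2 2/2 · (1,4)2 2/2
Row 2: (2,1)1 1/1 · (2,3)2 4/4
Row 3: (3,3)2 5/5 · (3,4)2 4/4
Row 4: (4,2)2 2/2 · (4,3)2 5/5 · (4,4)2 4/4
Row 5: (5,4)2 3/4
Row 6: (6,2)1 1/1 · (6,3)1 1/3 · (6,4)2 1/2
The smallest same-type fraction is 1/3 at (6,3), which reduces to 1/3. Any threshold above that leaves this agent unsatisfied.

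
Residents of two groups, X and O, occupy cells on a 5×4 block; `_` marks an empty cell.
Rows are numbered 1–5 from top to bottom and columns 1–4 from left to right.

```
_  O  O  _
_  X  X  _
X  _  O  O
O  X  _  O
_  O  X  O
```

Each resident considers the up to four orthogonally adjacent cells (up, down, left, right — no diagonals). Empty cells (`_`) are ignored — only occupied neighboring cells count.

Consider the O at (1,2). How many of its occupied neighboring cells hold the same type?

1

Occupied neighbors of (1,2): (2,2)=X, (1,3)=O.
Same type (O): 1 of 2.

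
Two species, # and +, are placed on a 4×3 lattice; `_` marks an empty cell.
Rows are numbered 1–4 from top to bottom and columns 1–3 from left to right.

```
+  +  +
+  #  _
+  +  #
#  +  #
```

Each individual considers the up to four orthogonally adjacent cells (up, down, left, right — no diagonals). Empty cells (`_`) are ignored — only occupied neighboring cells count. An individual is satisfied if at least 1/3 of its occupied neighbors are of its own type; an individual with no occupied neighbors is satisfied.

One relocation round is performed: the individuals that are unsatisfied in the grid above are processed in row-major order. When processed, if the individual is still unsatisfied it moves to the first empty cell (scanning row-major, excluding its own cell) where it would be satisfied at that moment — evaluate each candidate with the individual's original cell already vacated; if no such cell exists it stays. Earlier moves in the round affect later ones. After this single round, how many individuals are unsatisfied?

Initially unsatisfied (in order): (2,2), (4,1).
  (2,2) → (2,3).
  (4,1): no empty cell satisfies it; stays.
Resulting grid:
+ + +
+ _ #
+ + #
# + #
Unsatisfied now: (4,1).

1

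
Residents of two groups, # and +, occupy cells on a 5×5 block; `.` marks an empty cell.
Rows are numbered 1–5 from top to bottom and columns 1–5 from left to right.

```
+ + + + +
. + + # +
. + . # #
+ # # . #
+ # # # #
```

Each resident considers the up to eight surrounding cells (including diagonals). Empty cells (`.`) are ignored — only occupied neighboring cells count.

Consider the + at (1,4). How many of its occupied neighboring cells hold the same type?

4

Occupied neighbors of (1,4): (1,3)=+, (1,5)=+, (2,3)=+, (2,4)=#, (2,5)=+.
Same type (+): 4 of 5.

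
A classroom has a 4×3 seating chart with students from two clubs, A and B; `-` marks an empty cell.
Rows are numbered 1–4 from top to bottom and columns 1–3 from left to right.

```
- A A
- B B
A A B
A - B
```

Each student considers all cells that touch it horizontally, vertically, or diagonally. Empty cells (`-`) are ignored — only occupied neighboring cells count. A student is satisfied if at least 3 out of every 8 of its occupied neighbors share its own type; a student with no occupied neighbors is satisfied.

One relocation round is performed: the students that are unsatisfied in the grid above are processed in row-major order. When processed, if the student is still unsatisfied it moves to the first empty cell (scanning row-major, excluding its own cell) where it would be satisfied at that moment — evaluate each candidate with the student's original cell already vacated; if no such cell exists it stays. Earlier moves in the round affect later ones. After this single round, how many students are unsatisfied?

0

Initially unsatisfied (in order): (1,2), (1,3), (2,2), (3,2).
  (1,2) → (2,1).
  (1,3) → (1,1).
  (2,2) → (1,3).
  (3,2): now satisfied by earlier moves; stays.
Resulting grid:
A - B
A - B
A A B
A - B
All satisfied now.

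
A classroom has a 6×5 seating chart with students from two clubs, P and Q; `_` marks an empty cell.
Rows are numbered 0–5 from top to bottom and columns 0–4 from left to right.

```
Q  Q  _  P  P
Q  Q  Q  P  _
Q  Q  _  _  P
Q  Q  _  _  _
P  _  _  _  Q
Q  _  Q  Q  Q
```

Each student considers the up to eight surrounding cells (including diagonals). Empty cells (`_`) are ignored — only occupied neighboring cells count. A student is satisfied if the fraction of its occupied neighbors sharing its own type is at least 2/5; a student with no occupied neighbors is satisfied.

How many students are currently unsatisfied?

(0,0)Q 3/3 satisfied
(0,1)Q 4/4 satisfied
(0,3)P 2/3 satisfied
(0,4)P 2/2 satisfied
(1,0)Q 5/5 satisfied
(1,1)Q 6/6 satisfied
(1,2)Q 3/5 satisfied
(1,3)P 3/4 satisfied
(2,0)Q 5/5 satisfied
(2,1)Q 6/6 satisfied
(2,4)P 1/1 satisfied
(3,0)Q 3/4 satisfied
(3,1)Q 3/4 satisfied
(4,0)P 0/3 not
(4,4)Q 2/2 satisfied
(5,0)Q 0/1 not
(5,2)Q 1/1 satisfied
(5,3)Q 3/3 satisfied
(5,4)Q 2/2 satisfied
Unsatisfied: (4,0), (5,0) — 2 in total.

2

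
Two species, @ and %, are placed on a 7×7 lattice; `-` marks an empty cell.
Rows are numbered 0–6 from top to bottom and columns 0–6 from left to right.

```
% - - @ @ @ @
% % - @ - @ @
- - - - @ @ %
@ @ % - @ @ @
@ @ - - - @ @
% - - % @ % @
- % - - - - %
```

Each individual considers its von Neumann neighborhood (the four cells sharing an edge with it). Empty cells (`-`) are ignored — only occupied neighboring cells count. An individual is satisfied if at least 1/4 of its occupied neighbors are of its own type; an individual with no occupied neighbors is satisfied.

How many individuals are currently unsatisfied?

7

(0,0)% 1/1 ✓
(0,3)@ 2/2 ✓
(0,4)@ 2/2 ✓
(0,5)@ 3/3 ✓
(0,6)@ 2/2 ✓
(1,0)% 2/2 ✓
(1,1)% 1/1 ✓
(1,3)@ 1/1 ✓
(1,5)@ 3/3 ✓
(1,6)@ 2/3 ✓
(2,4)@ 2/2 ✓
(2,5)@ 3/4 ✓
(2,6)% 0/3 ✗
(3,0)@ 2/2 ✓
(3,1)@ 2/3 ✓
(3,2)% 0/1 ✗
(3,4)@ 2/2 ✓
(3,5)@ 4/4 ✓
(3,6)@ 2/3 ✓
(4,0)@ 2/3 ✓
(4,1)@ 2/2 ✓
(4,5)@ 2/3 ✓
(4,6)@ 3/3 ✓
(5,0)% 0/1 ✗
(5,3)% 0/1 ✗
(5,4)@ 0/2 ✗
(5,5)% 0/3 ✗
(5,6)@ 1/3 ✓
(6,1)% 0/0 ✓
(6,6)% 0/1 ✗
Unsatisfied: (2,6), (3,2), (5,0), (5,3), (5,4), (5,5), (6,6) — 7 in total.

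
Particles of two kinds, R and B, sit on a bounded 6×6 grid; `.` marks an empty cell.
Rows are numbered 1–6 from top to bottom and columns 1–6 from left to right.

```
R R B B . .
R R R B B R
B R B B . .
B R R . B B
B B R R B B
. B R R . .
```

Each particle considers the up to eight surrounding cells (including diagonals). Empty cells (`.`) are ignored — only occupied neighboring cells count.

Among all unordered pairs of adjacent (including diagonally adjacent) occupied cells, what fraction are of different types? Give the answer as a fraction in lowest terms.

Scan each occupied cell's neighbors to the right and below (and the two forward diagonals) so each pair is counted once.
From row 1: 4 unlike of 14 pairs (running 4/14).
From row 2: 7 unlike of 16 pairs (running 11/30).
From row 3: 7 unlike of 12 pairs (running 18/42).
From row 4: 5 unlike of 16 pairs (running 23/58).
From row 5: 5 unlike of 14 pairs (running 28/72).
From row 6: 1 unlike of 2 pairs (running 29/74).
Total adjacent occupied pairs: 74; unlike-type pairs: 29.
29/74 is already in lowest terms.

29/74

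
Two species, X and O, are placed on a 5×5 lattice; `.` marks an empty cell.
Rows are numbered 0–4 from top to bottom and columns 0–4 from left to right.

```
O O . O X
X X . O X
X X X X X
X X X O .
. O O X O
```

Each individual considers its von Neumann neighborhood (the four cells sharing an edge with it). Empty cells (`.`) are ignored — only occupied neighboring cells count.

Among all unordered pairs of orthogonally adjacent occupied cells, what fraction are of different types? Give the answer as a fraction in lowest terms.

12/29

Scan each occupied cell's neighbors to the right and below so each pair is counted once.
From row 0: 3 unlike of 6 pairs (running 3/6).
From row 1: 2 unlike of 6 pairs (running 5/12).
From row 2: 1 unlike of 8 pairs (running 6/20).
From row 3: 4 unlike of 6 pairs (running 10/26).
From row 4: 2 unlike of 3 pairs (running 12/29).
Total adjacent occupied pairs: 29; unlike-type pairs: 12.
12/29 is already in lowest terms.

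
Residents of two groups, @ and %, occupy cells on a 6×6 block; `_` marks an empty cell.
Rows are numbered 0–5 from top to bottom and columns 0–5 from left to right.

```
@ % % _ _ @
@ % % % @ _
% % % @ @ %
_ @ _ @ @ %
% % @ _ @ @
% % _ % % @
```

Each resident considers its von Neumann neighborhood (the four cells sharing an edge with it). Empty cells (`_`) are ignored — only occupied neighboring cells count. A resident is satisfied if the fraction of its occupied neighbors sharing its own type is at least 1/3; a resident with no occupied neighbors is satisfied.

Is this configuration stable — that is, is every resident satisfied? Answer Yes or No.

(0,0)@ 1/2 satisfied
(0,1)% 2/3 satisfied
(0,2)% 2/2 satisfied
(0,5)@ 0/0 satisfied
(1,0)@ 1/3 satisfied
(1,1)% 3/4 satisfied
(1,2)% 4/4 satisfied
(1,3)% 1/3 satisfied
(1,4)@ 1/2 satisfied
(2,0)% 1/2 satisfied
(2,1)% 3/4 satisfied
(2,2)% 2/3 satisfied
(2,3)@ 2/4 satisfied
(2,4)@ 3/4 satisfied
(2,5)% 1/2 satisfied
(3,1)@ 0/2 not
(3,3)@ 2/2 satisfied
(3,4)@ 3/4 satisfied
(3,5)% 1/3 satisfied
(4,0)% 2/2 satisfied
(4,1)% 2/4 satisfied
(4,2)@ 0/1 not
(4,4)@ 2/3 satisfied
(4,5)@ 2/3 satisfied
(5,0)% 2/2 satisfied
(5,1)% 2/2 satisfied
(5,3)% 1/1 satisfied
(5,4)% 1/3 satisfied
(5,5)@ 1/2 satisfied
For instance (3,1) has only 0/2 same-type neighbors, below 1/3.

No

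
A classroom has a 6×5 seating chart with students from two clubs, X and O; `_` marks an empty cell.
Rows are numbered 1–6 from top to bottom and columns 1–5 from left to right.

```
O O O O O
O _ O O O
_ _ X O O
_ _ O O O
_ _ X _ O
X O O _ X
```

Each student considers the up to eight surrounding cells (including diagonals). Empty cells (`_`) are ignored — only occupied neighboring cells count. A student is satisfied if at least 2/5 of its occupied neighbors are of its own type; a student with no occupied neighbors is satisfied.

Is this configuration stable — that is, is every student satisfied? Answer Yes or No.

No

(1,1)O 2/2 ok
(1,2)O 4/4 ok
(1,3)O 4/4 ok
(1,4)O 5/5 ok
(1,5)O 3/3 ok
(2,1)O 2/2 ok
(2,3)O 5/6 ok
(2,4)O 7/8 ok
(2,5)O 5/5 ok
(3,3)X 0/5 unhappy
(3,4)O 7/8 ok
(3,5)O 5/5 ok
(4,3)O 2/4 ok
(4,4)O 5/7 ok
(4,5)O 4/4 ok
(5,3)X 0/4 unhappy
(5,5)O 2/3 ok
(6,1)X 0/1 unhappy
(6,2)O 1/3 unhappy
(6,3)O 1/2 ok
(6,5)X 0/1 unhappy
For instance (3,3) has only 0/5 same-type neighbors, below 2/5.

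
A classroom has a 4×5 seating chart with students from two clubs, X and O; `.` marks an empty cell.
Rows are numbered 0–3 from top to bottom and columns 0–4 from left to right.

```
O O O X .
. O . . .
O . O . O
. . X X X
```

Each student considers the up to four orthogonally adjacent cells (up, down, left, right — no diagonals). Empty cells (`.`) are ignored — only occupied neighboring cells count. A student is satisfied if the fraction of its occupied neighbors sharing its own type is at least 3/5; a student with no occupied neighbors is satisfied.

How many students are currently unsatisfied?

Row 0: (0,0)O 1/1 ok · (0,1)O 3/3 ok · (0,2)O 1/2 unhappy · (0,3)X 0/1 unhappy
Row 1: (1,1)O 1/1 ok
Row 2: (2,0)O 0/0 ok · (2,2)O 0/1 unhappy · (2,4)O 0/1 unhappy
Row 3: (3,2)X 1/2 unhappy · (3,3)X 2/2 ok · (3,4)X 1/2 unhappy
Unsatisfied: (0,2), (0,3), (2,2), (2,4), (3,2), (3,4) — 6 in total.

6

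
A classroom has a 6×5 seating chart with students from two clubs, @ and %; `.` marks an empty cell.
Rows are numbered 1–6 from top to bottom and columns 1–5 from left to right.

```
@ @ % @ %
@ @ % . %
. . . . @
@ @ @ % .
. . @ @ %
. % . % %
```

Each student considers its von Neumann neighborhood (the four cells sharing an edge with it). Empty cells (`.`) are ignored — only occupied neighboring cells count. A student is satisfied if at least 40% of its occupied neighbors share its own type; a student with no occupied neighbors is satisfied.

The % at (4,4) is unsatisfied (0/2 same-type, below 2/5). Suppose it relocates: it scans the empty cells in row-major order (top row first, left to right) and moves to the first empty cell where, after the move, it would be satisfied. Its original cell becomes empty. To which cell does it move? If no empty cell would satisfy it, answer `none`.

Vacating (4,4). Empty cells in order:
  (2,4): 2/3 same-type → satisfied — stop here.

(2,4)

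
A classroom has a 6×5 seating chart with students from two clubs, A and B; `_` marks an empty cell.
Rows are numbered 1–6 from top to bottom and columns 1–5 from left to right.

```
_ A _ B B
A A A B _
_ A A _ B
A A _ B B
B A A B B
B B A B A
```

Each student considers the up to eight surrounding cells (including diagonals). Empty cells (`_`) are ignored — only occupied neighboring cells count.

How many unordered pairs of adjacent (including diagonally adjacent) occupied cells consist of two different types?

19

Scan each occupied cell's neighbors to the right and below (and the two forward diagonals) so each pair is counted once.
Row 1: A(1,2)–A(2,2)= A(1,2)–A(2,3)= A(1,2)–A(2,1)= B(1,4)–B(1,5)= B(1,4)–B(2,4)= B(1,4)–A(2,3)≠ B(1,5)–B(2,4)=  → 1/7 unlike.
Row 2: A(2,1)–A(2,2)= A(2,1)–A(3,2)= A(2,2)–A(2,3)= A(2,2)–A(3,2)= A(2,2)–A(3,3)= A(2,3)–B(2,4)≠ A(2,3)–A(3,3)= A(2,3)–A(3,2)= B(2,4)–B(3,5)= B(2,4)–A(3,3)≠  → 2/10 unlike.
Row 3: A(3,2)–A(3,3)= A(3,2)–A(4,2)= A(3,2)–A(4,1)= A(3,3)–B(4,4)≠ A(3,3)–A(4,2)= B(3,5)–B(4,5)= B(3,5)–B(4,4)=  → 1/7 unlike.
Row 4: A(4,1)–A(4,2)= A(4,1)–B(5,1)≠ A(4,1)–A(5,2)= A(4,2)–A(5,2)= A(4,2)–A(5,3)= A(4,2)–B(5,1)≠ B(4,4)–B(4,5)= B(4,4)–B(5,4)= B(4,4)–B(5,5)= B(4,4)–A(5,3)≠ B(4,5)–B(5,5)= B(4,5)–B(5,4)=  → 3/12 unlike.
Row 5: B(5,1)–A(5,2)≠ B(5,1)–B(6,1)= B(5,1)–B(6,2)= A(5,2)–A(5,3)= A(5,2)–B(6,2)≠ A(5,2)–A(6,3)= A(5,2)–B(6,1)≠ A(5,3)–B(5,4)≠ A(5,3)–A(6,3)= A(5,3)–B(6,4)≠ A(5,3)–B(6,2)≠ B(5,4)–B(5,5)= B(5,4)–B(6,4)= B(5,4)–A(6,5)≠ B(5,4)–A(6,3)≠ B(5,5)–A(6,5)≠ B(5,5)–B(6,4)=  → 9/17 unlike.
Row 6: B(6,1)–B(6,2)= B(6,2)–A(6,3)≠ A(6,3)–B(6,4)≠ B(6,4)–A(6,5)≠  → 3/4 unlike.
Total adjacent occupied pairs: 57; unlike-type pairs: 19.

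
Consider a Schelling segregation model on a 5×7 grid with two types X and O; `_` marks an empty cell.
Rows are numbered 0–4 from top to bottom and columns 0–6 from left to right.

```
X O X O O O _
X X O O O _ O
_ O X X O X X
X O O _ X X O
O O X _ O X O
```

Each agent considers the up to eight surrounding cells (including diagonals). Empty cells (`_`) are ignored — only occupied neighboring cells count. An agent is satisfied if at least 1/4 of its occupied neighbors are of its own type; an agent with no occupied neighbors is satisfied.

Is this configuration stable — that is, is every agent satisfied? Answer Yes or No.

(0,0)X 2/3 ✓
(0,1)O 1/5 ✗
(0,2)X 1/5 ✗
(0,3)O 4/5 ✓
(0,4)O 4/4 ✓
(0,5)O 3/3 ✓
(1,0)X 2/4 ✓
(1,1)X 4/7 ✓
(1,2)O 4/8 ✓
(1,3)O 5/8 ✓
(1,4)O 5/7 ✓
(1,6)O 1/3 ✓
(2,1)O 3/7 ✓
(2,2)X 2/7 ✓
(2,3)X 2/7 ✓
(2,4)O 2/6 ✓
(2,5)X 3/7 ✓
(2,6)X 2/4 ✓
(3,0)X 0/4 ✗
(3,1)O 4/7 ✓
(3,2)O 3/6 ✓
(3,4)X 4/6 ✓
(3,5)X 4/8 ✓
(3,6)O 1/5 ✗
(4,0)O 2/3 ✓
(4,1)O 3/5 ✓
(4,2)X 0/3 ✗
(4,4)O 0/3 ✗
(4,5)X 2/5 ✓
(4,6)O 1/3 ✓
For instance (0,1) has only 1/5 same-type neighbors, below 1/4.

No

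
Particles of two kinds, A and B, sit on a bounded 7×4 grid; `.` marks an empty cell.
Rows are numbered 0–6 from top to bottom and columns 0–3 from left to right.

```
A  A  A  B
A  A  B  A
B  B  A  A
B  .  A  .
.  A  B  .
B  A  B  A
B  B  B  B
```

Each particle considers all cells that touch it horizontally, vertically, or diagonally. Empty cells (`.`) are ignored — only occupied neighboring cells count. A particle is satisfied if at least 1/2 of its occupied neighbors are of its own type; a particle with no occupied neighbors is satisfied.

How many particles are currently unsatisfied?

7

Row 0: (0,0)A 3/3 ok · (0,1)A 4/5 ok · (0,2)A 3/5 ok · (0,3)B 1/3 unhappy
Row 1: (1,0)A 3/5 ok · (1,1)A 5/8 ok · (1,2)B 2/8 unhappy · (1,3)A 3/5 ok
Row 2: (2,0)B 2/4 ok · (2,1)B 3/7 unhappy · (2,2)A 4/6 ok · (2,3)A 3/4 ok
Row 3: (3,0)B 2/3 ok · (3,2)A 3/5 ok
Row 4: (4,1)A 2/6 unhappy · (4,2)B 1/5 unhappy
Row 5: (5,0)B 2/4 ok · (5,1)A 1/7 unhappy · (5,2)B 4/7 ok · (5,3)A 0/4 unhappy
Row 6: (6,0)B 2/3 ok · (6,1)B 4/5 ok · (6,2)B 3/5 ok · (6,3)B 2/3 ok
Unsatisfied: (0,3), (1,2), (2,1), (4,1), (4,2), (5,1), (5,3) — 7 in total.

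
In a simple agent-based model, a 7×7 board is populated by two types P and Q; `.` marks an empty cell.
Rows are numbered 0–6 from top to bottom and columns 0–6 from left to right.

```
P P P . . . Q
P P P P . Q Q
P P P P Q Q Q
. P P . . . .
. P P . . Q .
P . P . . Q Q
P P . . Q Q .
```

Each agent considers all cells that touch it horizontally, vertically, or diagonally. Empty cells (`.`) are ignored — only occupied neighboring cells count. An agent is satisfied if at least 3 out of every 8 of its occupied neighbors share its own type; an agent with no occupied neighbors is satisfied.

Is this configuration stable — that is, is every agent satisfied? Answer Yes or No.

(0,0)P 3/3 ok
(0,1)P 5/5 ok
(0,2)P 4/4 ok
(0,6)Q 2/2 ok
(1,0)P 5/5 ok
(1,1)P 8/8 ok
(1,2)P 7/7 ok
(1,3)P 4/5 ok
(1,5)Q 5/5 ok
(1,6)Q 4/4 ok
(2,0)P 4/4 ok
(2,1)P 7/7 ok
(2,2)P 7/7 ok
(2,3)P 4/5 ok
(2,4)Q 2/4 ok
(2,5)Q 4/4 ok
(2,6)Q 3/3 ok
(3,1)P 6/6 ok
(3,2)P 6/6 ok
(4,1)P 5/5 ok
(4,2)P 4/4 ok
(4,5)Q 2/2 ok
(5,0)P 3/3 ok
(5,2)P 3/3 ok
(5,5)Q 4/4 ok
(5,6)Q 3/3 ok
(6,0)P 2/2 ok
(6,1)P 3/3 ok
(6,4)Q 2/2 ok
(6,5)Q 3/3 ok
All meet the threshold, so the configuration is stable.

Yes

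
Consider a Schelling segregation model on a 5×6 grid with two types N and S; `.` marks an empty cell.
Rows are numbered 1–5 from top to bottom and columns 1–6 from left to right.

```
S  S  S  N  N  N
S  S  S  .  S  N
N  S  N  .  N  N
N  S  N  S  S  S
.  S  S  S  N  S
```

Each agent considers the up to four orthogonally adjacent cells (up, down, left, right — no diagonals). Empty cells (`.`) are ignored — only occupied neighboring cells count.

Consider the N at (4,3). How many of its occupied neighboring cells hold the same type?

Occupied neighbors of (4,3): (3,3)=N, (5,3)=S, (4,2)=S, (4,4)=S.
Same type (N): 1 of 4.

1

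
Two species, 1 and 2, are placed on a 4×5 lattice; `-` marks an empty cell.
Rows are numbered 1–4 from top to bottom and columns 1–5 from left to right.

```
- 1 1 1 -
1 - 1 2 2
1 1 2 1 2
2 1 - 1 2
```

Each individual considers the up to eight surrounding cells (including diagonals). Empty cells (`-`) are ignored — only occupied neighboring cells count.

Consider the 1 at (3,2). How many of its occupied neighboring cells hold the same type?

Occupied neighbors of (3,2): (2,1)=1, (2,3)=1, (3,1)=1, (3,3)=2, (4,1)=2, (4,2)=1.
Same type (1): 4 of 6.

4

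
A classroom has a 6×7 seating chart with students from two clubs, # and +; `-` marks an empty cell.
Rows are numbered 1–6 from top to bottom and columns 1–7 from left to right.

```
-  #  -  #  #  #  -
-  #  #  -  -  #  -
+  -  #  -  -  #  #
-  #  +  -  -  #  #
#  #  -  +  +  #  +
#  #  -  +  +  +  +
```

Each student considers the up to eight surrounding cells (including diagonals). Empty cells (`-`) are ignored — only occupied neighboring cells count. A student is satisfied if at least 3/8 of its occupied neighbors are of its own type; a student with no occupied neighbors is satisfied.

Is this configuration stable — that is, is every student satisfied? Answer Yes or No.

(1,2)# 2/2 satisfied
(1,4)# 2/2 satisfied
(1,5)# 3/3 satisfied
(1,6)# 2/2 satisfied
(2,2)# 3/4 satisfied
(2,3)# 4/4 satisfied
(2,6)# 4/4 satisfied
(3,1)+ 0/2 not
(3,3)# 3/4 satisfied
(3,6)# 4/4 satisfied
(3,7)# 4/4 satisfied
(4,2)# 3/5 satisfied
(4,3)+ 1/4 not
(4,6)# 4/6 satisfied
(4,7)# 4/5 satisfied
(5,1)# 4/4 satisfied
(5,2)# 4/5 satisfied
(5,4)+ 4/4 satisfied
(5,5)+ 4/6 satisfied
(5,6)# 2/7 not
(5,7)+ 2/5 satisfied
(6,1)# 3/3 satisfied
(6,2)# 3/3 satisfied
(6,4)+ 3/3 satisfied
(6,5)+ 4/5 satisfied
(6,6)+ 4/5 satisfied
(6,7)+ 2/3 satisfied
For instance (3,1) has only 0/2 same-type neighbors, below 3/8.

No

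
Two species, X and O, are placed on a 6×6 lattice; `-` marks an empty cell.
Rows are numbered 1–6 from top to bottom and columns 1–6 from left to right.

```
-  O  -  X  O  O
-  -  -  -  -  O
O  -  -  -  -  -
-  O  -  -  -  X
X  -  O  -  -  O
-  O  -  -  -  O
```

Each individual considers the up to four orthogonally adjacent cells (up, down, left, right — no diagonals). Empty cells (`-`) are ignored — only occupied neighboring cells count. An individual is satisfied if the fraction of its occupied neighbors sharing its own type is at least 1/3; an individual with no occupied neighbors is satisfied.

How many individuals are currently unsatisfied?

(1,2)O 0/0 ✓
(1,4)X 0/1 ✗
(1,5)O 1/2 ✓
(1,6)O 2/2 ✓
(2,6)O 1/1 ✓
(3,1)O 0/0 ✓
(4,2)O 0/0 ✓
(4,6)X 0/1 ✗
(5,1)X 0/0 ✓
(5,3)O 0/0 ✓
(5,6)O 1/2 ✓
(6,2)O 0/0 ✓
(6,6)O 1/1 ✓
Unsatisfied: (1,4), (4,6) — 2 in total.

2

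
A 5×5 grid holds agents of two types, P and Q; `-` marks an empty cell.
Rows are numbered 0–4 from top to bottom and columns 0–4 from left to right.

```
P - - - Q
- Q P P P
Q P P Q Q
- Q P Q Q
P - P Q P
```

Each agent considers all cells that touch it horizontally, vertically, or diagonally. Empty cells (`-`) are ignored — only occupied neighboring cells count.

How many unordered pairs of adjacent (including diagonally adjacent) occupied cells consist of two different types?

Scan each occupied cell's neighbors to the right and below (and the two forward diagonals) so each pair is counted once.
From row 0: 3 unlike of 3 pairs (running 3/3).
From row 1: 8 unlike of 14 pairs (running 11/17).
From row 2: 6 unlike of 15 pairs (running 17/32).
From row 3: 8 unlike of 12 pairs (running 25/44).
From row 4: 2 unlike of 2 pairs (running 27/46).
Total adjacent occupied pairs: 46; unlike-type pairs: 27.

27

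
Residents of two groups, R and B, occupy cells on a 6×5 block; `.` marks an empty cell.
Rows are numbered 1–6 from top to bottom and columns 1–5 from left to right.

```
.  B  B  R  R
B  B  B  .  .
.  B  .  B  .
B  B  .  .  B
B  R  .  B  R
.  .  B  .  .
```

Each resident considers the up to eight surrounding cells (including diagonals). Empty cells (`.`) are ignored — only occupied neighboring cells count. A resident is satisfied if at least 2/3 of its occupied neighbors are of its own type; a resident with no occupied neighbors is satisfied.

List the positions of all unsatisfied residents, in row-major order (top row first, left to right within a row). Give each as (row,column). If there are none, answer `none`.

Row 1: (1,2)B 4/4 ok · (1,3)B 3/4 ok · (1,4)R 1/3 unhappy · (1,5)R 1/1 ok
Row 2: (2,1)B 3/3 ok · (2,2)B 5/5 ok · (2,3)B 5/6 ok
Row 3: (3,2)B 5/5 ok · (3,4)B 2/2 ok
Row 4: (4,1)B 3/4 ok · (4,2)B 3/4 ok · (4,5)B 2/3 ok
Row 5: (5,1)B 2/3 ok · (5,2)R 0/4 unhappy · (5,4)B 2/3 ok · (5,5)R 0/2 unhappy
Row 6: (6,3)B 1/2 unhappy

(1,4), (5,2), (5,5), (6,3)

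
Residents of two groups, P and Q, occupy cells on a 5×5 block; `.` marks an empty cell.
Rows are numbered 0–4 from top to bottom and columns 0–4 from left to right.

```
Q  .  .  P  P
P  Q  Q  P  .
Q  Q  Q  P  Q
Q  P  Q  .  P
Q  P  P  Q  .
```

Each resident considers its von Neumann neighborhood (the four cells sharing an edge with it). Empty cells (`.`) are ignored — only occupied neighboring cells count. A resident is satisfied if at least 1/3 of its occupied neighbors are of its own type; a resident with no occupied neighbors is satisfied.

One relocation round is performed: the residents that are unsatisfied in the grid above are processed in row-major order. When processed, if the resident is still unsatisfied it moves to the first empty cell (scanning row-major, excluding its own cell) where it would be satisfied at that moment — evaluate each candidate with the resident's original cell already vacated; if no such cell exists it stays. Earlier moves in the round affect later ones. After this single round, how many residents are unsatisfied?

Initially unsatisfied (in order): (0,0), (1,0), (2,4), (3,1), (3,4), (4,3).
  (0,0) → (0,1).
  (1,0) → (0,2).
  (2,4) → (0,0).
  (3,1) → (1,4).
  (3,4): now satisfied by earlier moves; stays.
  (4,3) → (1,0).
Resulting grid:
Q Q P P P
Q Q Q P P
Q Q Q P .
Q . Q . P
Q P P . .
All satisfied now.

0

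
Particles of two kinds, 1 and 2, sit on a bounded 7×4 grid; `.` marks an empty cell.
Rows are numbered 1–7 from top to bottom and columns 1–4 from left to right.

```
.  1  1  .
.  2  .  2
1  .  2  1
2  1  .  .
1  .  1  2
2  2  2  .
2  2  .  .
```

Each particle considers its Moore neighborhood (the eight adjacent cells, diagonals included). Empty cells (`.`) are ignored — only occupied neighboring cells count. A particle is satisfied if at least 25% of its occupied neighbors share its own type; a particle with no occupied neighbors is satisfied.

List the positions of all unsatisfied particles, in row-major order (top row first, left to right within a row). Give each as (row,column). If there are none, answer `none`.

(1,2)1 1/2 ok
(1,3)1 1/3 ok
(2,2)2 1/4 ok
(2,4)2 1/3 ok
(3,1)1 1/3 ok
(3,3)2 2/4 ok
(3,4)1 0/2 unhappy
(4,1)2 0/3 unhappy
(4,2)1 3/5 ok
(5,1)1 1/4 ok
(5,3)1 1/4 ok
(5,4)2 1/2 ok
(6,1)2 3/4 ok
(6,2)2 4/6 ok
(6,3)2 3/4 ok
(7,1)2 3/3 ok
(7,2)2 4/4 ok

(3,4), (4,1)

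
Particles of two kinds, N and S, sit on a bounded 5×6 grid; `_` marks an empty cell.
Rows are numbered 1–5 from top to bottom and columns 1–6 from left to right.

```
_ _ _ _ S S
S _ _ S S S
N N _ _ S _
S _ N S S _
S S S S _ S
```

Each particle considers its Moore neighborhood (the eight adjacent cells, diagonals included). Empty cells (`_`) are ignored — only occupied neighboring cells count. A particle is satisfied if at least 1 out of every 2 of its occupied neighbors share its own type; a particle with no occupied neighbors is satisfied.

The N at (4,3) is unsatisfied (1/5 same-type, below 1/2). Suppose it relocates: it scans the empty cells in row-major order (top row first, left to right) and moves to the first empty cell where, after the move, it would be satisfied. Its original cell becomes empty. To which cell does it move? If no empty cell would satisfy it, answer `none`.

(2,2)

Vacating (4,3). Empty cells in order:
  (1,1): 0/1 same-type → still unsatisfied.
  (1,2): 0/1 same-type → still unsatisfied.
  (1,3): 0/1 same-type → still unsatisfied.
  (1,4): 0/3 same-type → still unsatisfied.
  (2,2): 2/3 same-type → satisfied — stop here.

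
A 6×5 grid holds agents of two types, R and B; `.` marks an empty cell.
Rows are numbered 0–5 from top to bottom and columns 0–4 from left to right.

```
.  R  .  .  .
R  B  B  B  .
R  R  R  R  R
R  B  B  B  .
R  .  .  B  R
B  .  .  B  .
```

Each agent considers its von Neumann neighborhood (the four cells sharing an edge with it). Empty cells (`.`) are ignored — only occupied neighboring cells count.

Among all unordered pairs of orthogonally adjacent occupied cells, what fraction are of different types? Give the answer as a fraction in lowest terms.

11/24

Scan each occupied cell's neighbors to the right and below so each pair is counted once.
From row 0: 1 unlike of 1 pairs (running 1/1).
From row 1: 4 unlike of 7 pairs (running 5/8).
From row 2: 3 unlike of 8 pairs (running 8/16).
From row 3: 1 unlike of 5 pairs (running 9/21).
From row 4: 2 unlike of 3 pairs (running 11/24).
Total adjacent occupied pairs: 24; unlike-type pairs: 11.
11/24 is already in lowest terms.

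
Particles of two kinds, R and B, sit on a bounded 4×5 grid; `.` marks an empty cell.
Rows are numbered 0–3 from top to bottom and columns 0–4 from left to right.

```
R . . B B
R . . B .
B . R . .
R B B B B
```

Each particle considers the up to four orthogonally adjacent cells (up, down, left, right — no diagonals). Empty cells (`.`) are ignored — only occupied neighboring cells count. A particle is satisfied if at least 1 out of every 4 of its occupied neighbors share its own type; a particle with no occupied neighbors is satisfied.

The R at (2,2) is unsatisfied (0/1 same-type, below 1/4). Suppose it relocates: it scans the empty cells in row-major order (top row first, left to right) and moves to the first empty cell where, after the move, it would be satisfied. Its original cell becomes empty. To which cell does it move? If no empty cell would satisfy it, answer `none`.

Vacating (2,2). Empty cells in order:
  (0,1): 1/1 same-type → satisfied — stop here.

(0,1)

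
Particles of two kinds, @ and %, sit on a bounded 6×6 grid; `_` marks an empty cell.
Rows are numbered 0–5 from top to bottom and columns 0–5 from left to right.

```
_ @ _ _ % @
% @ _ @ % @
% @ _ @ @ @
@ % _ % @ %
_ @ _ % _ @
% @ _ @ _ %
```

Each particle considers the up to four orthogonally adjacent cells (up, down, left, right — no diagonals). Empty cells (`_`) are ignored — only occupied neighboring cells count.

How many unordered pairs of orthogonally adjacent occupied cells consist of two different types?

Scan each occupied cell's neighbors to the right and below so each pair is counted once.
Row 0: @(0,1)–@(1,1)= %(0,4)–@(0,5)≠ %(0,4)–%(1,4)= @(0,5)–@(1,5)=  → 1/4 unlike.
Row 1: %(1,0)–@(1,1)≠ %(1,0)–%(2,0)= @(1,1)–@(2,1)= @(1,3)–%(1,4)≠ @(1,3)–@(2,3)= %(1,4)–@(1,5)≠ %(1,4)–@(2,4)≠ @(1,5)–@(2,5)=  → 4/8 unlike.
Row 2: %(2,0)–@(2,1)≠ %(2,0)–@(3,0)≠ @(2,1)–%(3,1)≠ @(2,3)–@(2,4)= @(2,3)–%(3,3)≠ @(2,4)–@(2,5)= @(2,4)–@(3,4)= @(2,5)–%(3,5)≠  → 5/8 unlike.
Row 3: @(3,0)–%(3,1)≠ %(3,1)–@(4,1)≠ %(3,3)–@(3,4)≠ %(3,3)–%(4,3)= @(3,4)–%(3,5)≠ %(3,5)–@(4,5)≠  → 5/6 unlike.
Row 4: @(4,1)–@(5,1)= %(4,3)–@(5,3)≠ @(4,5)–%(5,5)≠  → 2/3 unlike.
Row 5: %(5,0)–@(5,1)≠  → 1/1 unlike.
Total adjacent occupied pairs: 30; unlike-type pairs: 18.

18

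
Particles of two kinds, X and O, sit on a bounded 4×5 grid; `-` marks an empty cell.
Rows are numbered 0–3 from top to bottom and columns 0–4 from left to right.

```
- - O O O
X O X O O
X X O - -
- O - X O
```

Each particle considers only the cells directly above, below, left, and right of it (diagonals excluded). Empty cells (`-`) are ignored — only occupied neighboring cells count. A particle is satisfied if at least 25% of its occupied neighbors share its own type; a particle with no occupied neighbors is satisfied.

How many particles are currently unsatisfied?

(0,2)O 1/2 ok
(0,3)O 3/3 ok
(0,4)O 2/2 ok
(1,0)X 1/2 ok
(1,1)O 0/3 unhappy
(1,2)X 0/4 unhappy
(1,3)O 2/3 ok
(1,4)O 2/2 ok
(2,0)X 2/2 ok
(2,1)X 1/4 ok
(2,2)O 0/2 unhappy
(3,1)O 0/1 unhappy
(3,3)X 0/1 unhappy
(3,4)O 0/1 unhappy
Unsatisfied: (1,1), (1,2), (2,2), (3,1), (3,3), (3,4) — 6 in total.

6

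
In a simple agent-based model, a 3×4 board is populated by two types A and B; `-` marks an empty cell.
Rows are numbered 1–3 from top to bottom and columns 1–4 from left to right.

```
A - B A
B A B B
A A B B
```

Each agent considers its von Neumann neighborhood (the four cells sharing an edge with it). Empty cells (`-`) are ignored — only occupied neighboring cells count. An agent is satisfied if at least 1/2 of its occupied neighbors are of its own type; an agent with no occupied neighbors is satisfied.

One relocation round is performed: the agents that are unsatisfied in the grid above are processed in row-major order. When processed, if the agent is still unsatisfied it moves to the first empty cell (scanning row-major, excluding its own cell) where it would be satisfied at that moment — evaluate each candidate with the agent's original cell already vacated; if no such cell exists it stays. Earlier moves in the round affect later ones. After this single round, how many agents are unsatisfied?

0

Initially unsatisfied (in order): (1,1), (1,4), (2,1), (2,2).
  (1,1) → (1,2).
  (1,4) → (1,1).
  (2,1) → (1,4).
  (2,2): now satisfied by earlier moves; stays.
Resulting grid:
A A B B
- A B B
A A B B
All satisfied now.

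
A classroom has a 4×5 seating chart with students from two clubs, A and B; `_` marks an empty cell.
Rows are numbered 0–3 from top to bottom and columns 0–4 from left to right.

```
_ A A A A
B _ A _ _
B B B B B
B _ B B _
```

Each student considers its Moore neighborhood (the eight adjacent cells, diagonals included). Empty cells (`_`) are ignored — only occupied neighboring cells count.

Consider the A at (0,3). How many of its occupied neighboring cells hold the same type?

3

Occupied neighbors of (0,3): (0,2)=A, (0,4)=A, (1,2)=A.
Same type (A): 3 of 3.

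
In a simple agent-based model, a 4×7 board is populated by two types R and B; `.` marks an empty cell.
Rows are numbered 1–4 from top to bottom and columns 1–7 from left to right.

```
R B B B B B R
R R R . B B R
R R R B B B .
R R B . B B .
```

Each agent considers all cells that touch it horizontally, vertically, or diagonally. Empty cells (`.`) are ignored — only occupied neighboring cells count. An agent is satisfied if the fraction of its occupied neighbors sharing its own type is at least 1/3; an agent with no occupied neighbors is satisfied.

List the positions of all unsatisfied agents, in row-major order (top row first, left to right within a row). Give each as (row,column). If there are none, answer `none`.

(1,1)R 2/3 ok
(1,2)B 1/5 unhappy
(1,3)B 2/4 ok
(1,4)B 3/4 ok
(1,5)B 4/4 ok
(1,6)B 3/5 ok
(1,7)R 1/3 ok
(2,1)R 4/5 ok
(2,2)R 6/8 ok
(2,3)R 3/7 ok
(2,5)B 7/7 ok
(2,6)B 5/7 ok
(2,7)R 1/4 unhappy
(3,1)R 5/5 ok
(3,2)R 7/8 ok
(3,3)R 4/6 ok
(3,4)B 4/6 ok
(3,5)B 6/6 ok
(3,6)B 5/6 ok
(4,1)R 3/3 ok
(4,2)R 4/5 ok
(4,3)B 1/4 unhappy
(4,5)B 4/4 ok
(4,6)B 3/3 ok

(1,2), (2,7), (4,3)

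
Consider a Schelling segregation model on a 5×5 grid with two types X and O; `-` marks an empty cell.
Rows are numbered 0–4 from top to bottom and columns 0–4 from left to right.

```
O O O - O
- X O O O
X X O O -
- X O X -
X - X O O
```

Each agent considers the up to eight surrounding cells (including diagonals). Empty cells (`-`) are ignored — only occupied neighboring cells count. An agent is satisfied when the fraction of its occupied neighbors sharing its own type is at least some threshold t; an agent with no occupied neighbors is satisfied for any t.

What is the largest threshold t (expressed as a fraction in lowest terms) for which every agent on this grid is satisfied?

1/6

(0,0)O 1/2
(0,1)O 3/4
(0,2)O 3/4
(0,4)O 2/2
(1,1)X 2/7
(1,2)O 5/7
(1,3)O 6/6
(1,4)O 3/3
(2,0)X 3/3
(2,1)X 3/6
(2,2)O 4/8
(2,3)O 5/6
(3,1)X 4/6
(3,2)O 3/7
(3,3)X 1/6
(4,0)X 1/1
(4,2)X 2/4
(4,3)O 2/4
(4,4)O 1/2
The smallest same-type fraction is 1/6 at (3,3), which reduces to 1/6. Any threshold above that leaves this agent unsatisfied.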